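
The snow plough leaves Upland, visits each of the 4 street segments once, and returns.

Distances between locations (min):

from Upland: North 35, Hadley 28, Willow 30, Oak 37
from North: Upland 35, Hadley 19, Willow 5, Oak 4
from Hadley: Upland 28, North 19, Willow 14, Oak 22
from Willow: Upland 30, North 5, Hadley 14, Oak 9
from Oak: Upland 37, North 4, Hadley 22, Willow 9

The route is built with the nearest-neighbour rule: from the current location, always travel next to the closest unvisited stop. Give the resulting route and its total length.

Nearest-neighbour total = 88 min; route Upland → Hadley → Willow → North → Oak → Upland.

Upland → [Hadley:28 / Willow:30 / North:35 / Oak:37] → Hadley (28)
Hadley → [Willow:14 / North:19 / Oak:22] → Willow (14)
Willow → [North:5 / Oak:9] → North (5)
North → [Oak:4] → Oak (4)
Return Oak→Upland: 37.
Total = 28 + 14 + 5 + 4 + 37 = 88.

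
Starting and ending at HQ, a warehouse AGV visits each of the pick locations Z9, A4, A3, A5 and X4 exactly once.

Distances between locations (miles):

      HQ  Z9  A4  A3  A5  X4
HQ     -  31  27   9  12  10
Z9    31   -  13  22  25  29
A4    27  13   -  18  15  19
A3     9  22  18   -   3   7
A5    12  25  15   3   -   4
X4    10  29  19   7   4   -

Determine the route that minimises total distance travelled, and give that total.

HQ - Z9 - A4 - A3 - A5 - X4 - HQ: 31+13+18+3+4+10 = 79
HQ - Z9 - A4 - A3 - X4 - A5 - HQ: 31+13+18+7+4+12 = 85
HQ - Z9 - A4 - A5 - A3 - X4 - HQ: 31+13+15+3+7+10 = 79
HQ - Z9 - A4 - A5 - X4 - A3 - HQ: 31+13+15+4+7+9 = 79
HQ - Z9 - A4 - X4 - A3 - A5 - HQ: 31+13+19+7+3+12 = 85
HQ - Z9 - A4 - X4 - A5 - A3 - HQ: 31+13+19+4+3+9 = 79
HQ - Z9 - A3 - A4 - A5 - X4 - HQ: 31+22+18+15+4+10 = 100
HQ - Z9 - A3 - A4 - X4 - A5 - HQ: 31+22+18+19+4+12 = 106
HQ - Z9 - A3 - A5 - A4 - X4 - HQ: 31+22+3+15+19+10 = 100
HQ - Z9 - A3 - A5 - X4 - A4 - HQ: 31+22+3+4+19+27 = 106
HQ - Z9 - A3 - X4 - A4 - A5 - HQ: 31+22+7+19+15+12 = 106
HQ - Z9 - A3 - X4 - A5 - A4 - HQ: 31+22+7+4+15+27 = 106
HQ - Z9 - A5 - A4 - A3 - X4 - HQ: 31+25+15+18+7+10 = 106
HQ - Z9 - A5 - A4 - X4 - A3 - HQ: 31+25+15+19+7+9 = 106
… (46 more)
HQ - A3 - Z9 - A4 - A5 - X4 - HQ: 9+22+13+15+4+10 = 73  ← best
The minimum is 73.
One optimal route: HQ → A3 → Z9 → A4 → A5 → X4 → HQ (or its reverse).

Minimum total distance: 73 miles.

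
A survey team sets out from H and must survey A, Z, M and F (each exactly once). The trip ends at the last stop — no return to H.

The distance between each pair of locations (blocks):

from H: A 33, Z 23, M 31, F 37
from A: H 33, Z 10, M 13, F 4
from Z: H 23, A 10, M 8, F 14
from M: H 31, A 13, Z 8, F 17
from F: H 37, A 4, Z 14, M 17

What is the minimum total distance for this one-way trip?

There are 4! = 24 possible orderings.
H → A → Z → M → F: 33+10+8+17 = 68
H → A → Z → F → M: 33+10+14+17 = 74
H → A → M → Z → F: 33+13+8+14 = 68
H → A → M → F → Z: 33+13+17+14 = 77
H → A → F → Z → M: 33+4+14+8 = 59
H → A → F → M → Z: 33+4+17+8 = 62
H → Z → A → M → F: 23+10+13+17 = 63
H → Z → A → F → M: 23+10+4+17 = 54
H → Z → M → A → F: 23+8+13+4 = 48
H → Z → M → F → A: 23+8+17+4 = 52
H → Z → F → A → M: 23+14+4+13 = 54
H → Z → F → M → A: 23+14+17+13 = 67
H → M → A → Z → F: 31+13+10+14 = 68
H → M → A → F → Z: 31+13+4+14 = 62
… (10 more)
The minimum is 48.
One shortest path: H → Z → M → A → F.

48 blocks — the minimum one-way total.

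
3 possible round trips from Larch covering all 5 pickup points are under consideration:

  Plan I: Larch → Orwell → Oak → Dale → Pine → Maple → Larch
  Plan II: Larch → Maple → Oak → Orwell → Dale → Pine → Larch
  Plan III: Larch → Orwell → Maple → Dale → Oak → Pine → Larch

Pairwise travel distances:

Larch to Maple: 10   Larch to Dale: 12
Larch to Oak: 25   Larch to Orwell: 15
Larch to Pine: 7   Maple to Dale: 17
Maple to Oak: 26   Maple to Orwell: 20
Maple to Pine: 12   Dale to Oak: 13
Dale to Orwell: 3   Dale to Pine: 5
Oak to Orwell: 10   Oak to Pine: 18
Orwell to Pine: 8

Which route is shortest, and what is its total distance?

Shortest is Plan II, total 61.

Plan I: 15 + 10 + 13 + 5 + 12 + 10 = 65
Plan II: 10 + 26 + 10 + 3 + 5 + 7 = 61
Plan III: 15 + 20 + 17 + 13 + 18 + 7 = 90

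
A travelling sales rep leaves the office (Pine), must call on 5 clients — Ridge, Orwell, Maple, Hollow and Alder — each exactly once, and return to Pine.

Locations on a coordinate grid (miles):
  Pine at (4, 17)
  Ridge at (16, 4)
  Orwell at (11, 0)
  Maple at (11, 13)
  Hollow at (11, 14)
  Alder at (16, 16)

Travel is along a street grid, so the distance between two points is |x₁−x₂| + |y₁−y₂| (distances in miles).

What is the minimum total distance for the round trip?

Minimum total distance: 58 miles.

With 5 stops there are 5!/2 = 60 distinct round trips (a route and its reverse cost the same).
Pine → Ridge → Orwell → Maple → Hollow → Alder → Pine: 25+9+13+1+7+13 = 68
Pine → Ridge → Orwell → Maple → Alder → Hollow → Pine: 25+9+13+8+7+10 = 72
Pine → Ridge → Orwell → Hollow → Maple → Alder → Pine: 25+9+14+1+8+13 = 70
Pine → Ridge → Orwell → Hollow → Alder → Maple → Pine: 25+9+14+7+8+11 = 74
Pine → Ridge → Orwell → Alder → Maple → Hollow → Pine: 25+9+21+8+1+10 = 74
Pine → Ridge → Orwell → Alder → Hollow → Maple → Pine: 25+9+21+7+1+11 = 74
Pine → Ridge → Maple → Orwell → Hollow → Alder → Pine: 25+14+13+14+7+13 = 86
Pine → Ridge → Maple → Orwell → Alder → Hollow → Pine: 25+14+13+21+7+10 = 90
Pine → Ridge → Maple → Hollow → Orwell → Alder → Pine: 25+14+1+14+21+13 = 88
Pine → Ridge → Maple → Hollow → Alder → Orwell → Pine: 25+14+1+7+21+24 = 92
Pine → Ridge → Maple → Alder → Orwell → Hollow → Pine: 25+14+8+21+14+10 = 92
Pine → Ridge → Maple → Alder → Hollow → Orwell → Pine: 25+14+8+7+14+24 = 92
Pine → Ridge → Hollow → Orwell → Maple → Alder → Pine: 25+15+14+13+8+13 = 88
Pine → Ridge → Hollow → Orwell → Alder → Maple → Pine: 25+15+14+21+8+11 = 94
… (46 more)
Pine → Hollow → Maple → Orwell → Ridge → Alder → Pine: 10+1+13+9+12+13 = 58  ← best
The minimum is 58.
One optimal route: Pine → Hollow → Maple → Orwell → Ridge → Alder → Pine (or its reverse).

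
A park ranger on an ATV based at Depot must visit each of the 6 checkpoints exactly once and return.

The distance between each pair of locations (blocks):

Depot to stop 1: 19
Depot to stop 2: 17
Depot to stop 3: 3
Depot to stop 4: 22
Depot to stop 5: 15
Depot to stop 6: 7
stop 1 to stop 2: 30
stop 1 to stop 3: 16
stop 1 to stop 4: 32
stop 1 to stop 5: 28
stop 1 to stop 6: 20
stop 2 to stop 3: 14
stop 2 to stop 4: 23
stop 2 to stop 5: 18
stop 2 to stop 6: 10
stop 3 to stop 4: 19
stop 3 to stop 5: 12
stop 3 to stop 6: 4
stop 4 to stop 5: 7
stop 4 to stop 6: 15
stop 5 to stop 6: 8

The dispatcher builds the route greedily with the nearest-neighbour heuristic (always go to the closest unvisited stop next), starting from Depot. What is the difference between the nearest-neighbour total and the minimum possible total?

From Depot: stop 3=3, stop 6=7, stop 5=15, stop 2=17, stop 1=19, stop 4=22 → choose stop 3 (3).
From stop 3: stop 6=4, stop 5=12, stop 2=14, stop 1=16, stop 4=19 → choose stop 6 (4).
From stop 6: stop 5=8, stop 2=10, stop 4=15, stop 1=20 → choose stop 5 (8).
From stop 5: stop 4=7, stop 2=18, stop 1=28 → choose stop 4 (7).
From stop 4: stop 2=23, stop 1=32 → choose stop 2 (23).
From stop 2: stop 1=30 → choose stop 1 (30).
NN route Depot → stop 3 → stop 6 → stop 5 → stop 4 → stop 2 → stop 1 → Depot costs 94.
Optimal: Depot → stop 1 → stop 4 → stop 5 → stop 2 → stop 6 → stop 3 → Depot costs 93 (by enumerating all 360 distinct tours).
Excess = 94 − 93 = 1.

1 blocks longer than the optimal tour.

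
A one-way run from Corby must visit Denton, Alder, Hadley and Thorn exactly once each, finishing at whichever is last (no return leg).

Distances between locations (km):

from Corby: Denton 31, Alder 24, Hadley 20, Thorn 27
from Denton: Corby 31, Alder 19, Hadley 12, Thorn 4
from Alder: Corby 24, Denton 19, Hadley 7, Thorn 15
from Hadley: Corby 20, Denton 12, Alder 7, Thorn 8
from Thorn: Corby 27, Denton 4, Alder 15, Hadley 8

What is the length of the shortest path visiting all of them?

43 km — the minimum one-way total.

There are 4! = 24 possible orderings.
Corby - Denton - Alder - Hadley - Thorn: 31+19+7+8 = 65
Corby - Denton - Alder - Thorn - Hadley: 31+19+15+8 = 73
Corby - Denton - Hadley - Alder - Thorn: 31+12+7+15 = 65
Corby - Denton - Hadley - Thorn - Alder: 31+12+8+15 = 66
Corby - Denton - Thorn - Alder - Hadley: 31+4+15+7 = 57
Corby - Denton - Thorn - Hadley - Alder: 31+4+8+7 = 50
Corby - Alder - Denton - Hadley - Thorn: 24+19+12+8 = 63
Corby - Alder - Denton - Thorn - Hadley: 24+19+4+8 = 55
Corby - Alder - Hadley - Denton - Thorn: 24+7+12+4 = 47
Corby - Alder - Hadley - Thorn - Denton: 24+7+8+4 = 43
Corby - Alder - Thorn - Denton - Hadley: 24+15+4+12 = 55
Corby - Alder - Thorn - Hadley - Denton: 24+15+8+12 = 59
Corby - Hadley - Denton - Alder - Thorn: 20+12+19+15 = 66
Corby - Hadley - Denton - Thorn - Alder: 20+12+4+15 = 51
… (10 more)
The minimum is 43.
One shortest path: Corby → Alder → Hadley → Thorn → Denton.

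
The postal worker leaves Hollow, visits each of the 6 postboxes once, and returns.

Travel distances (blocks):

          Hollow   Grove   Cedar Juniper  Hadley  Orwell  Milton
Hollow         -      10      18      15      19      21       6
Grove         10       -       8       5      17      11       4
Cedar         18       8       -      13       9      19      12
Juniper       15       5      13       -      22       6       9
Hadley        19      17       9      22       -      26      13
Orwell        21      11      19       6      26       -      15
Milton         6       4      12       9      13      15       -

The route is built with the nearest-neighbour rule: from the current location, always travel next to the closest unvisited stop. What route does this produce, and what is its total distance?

Nearest-neighbour total = 68 blocks; route Hollow → Milton → Grove → Juniper → Orwell → Cedar → Hadley → Hollow.

From Hollow: distances to unvisited — Milton=6, Grove=10, Juniper=15, Cedar=18, Hadley=19, Orwell=21. Nearest is Milton (6).
From Milton: distances to unvisited — Grove=4, Juniper=9, Cedar=12, Hadley=13, Orwell=15. Nearest is Grove (4).
From Grove: distances to unvisited — Juniper=5, Cedar=8, Orwell=11, Hadley=17. Nearest is Juniper (5).
From Juniper: distances to unvisited — Orwell=6, Cedar=13, Hadley=22. Nearest is Orwell (6).
From Orwell: distances to unvisited — Cedar=19, Hadley=26. Nearest is Cedar (19).
From Cedar: distances to unvisited — Hadley=9. Nearest is Hadley (9).
Return Hadley→Hollow: 19.
Total = 6 + 4 + 5 + 6 + 19 + 9 + 19 = 68.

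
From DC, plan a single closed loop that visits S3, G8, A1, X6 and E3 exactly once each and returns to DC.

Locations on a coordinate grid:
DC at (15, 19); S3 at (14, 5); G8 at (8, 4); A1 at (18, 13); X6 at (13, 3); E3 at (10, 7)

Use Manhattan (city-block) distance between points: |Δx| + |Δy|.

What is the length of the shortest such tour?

Shortest round trip = 52.

DC-S3-G8-A1-X6-E3-DC: 15+7+19+15+7+17 = 80
DC-S3-G8-A1-E3-X6-DC: 15+7+19+14+7+18 = 80
DC-S3-G8-X6-A1-E3-DC: 15+7+6+15+14+17 = 74
DC-S3-G8-X6-E3-A1-DC: 15+7+6+7+14+9 = 58
DC-S3-G8-E3-A1-X6-DC: 15+7+5+14+15+18 = 74
DC-S3-G8-E3-X6-A1-DC: 15+7+5+7+15+9 = 58
DC-S3-A1-G8-X6-E3-DC: 15+12+19+6+7+17 = 76
DC-S3-A1-G8-E3-X6-DC: 15+12+19+5+7+18 = 76
DC-S3-A1-X6-G8-E3-DC: 15+12+15+6+5+17 = 70
DC-S3-A1-X6-E3-G8-DC: 15+12+15+7+5+22 = 76
DC-S3-A1-E3-G8-X6-DC: 15+12+14+5+6+18 = 70
DC-S3-A1-E3-X6-G8-DC: 15+12+14+7+6+22 = 76
DC-S3-X6-G8-A1-E3-DC: 15+3+6+19+14+17 = 74
DC-S3-X6-G8-E3-A1-DC: 15+3+6+5+14+9 = 52
… (46 more)
The minimum is 52.
One optimal route: DC → S3 → X6 → G8 → E3 → A1 → DC (or its reverse).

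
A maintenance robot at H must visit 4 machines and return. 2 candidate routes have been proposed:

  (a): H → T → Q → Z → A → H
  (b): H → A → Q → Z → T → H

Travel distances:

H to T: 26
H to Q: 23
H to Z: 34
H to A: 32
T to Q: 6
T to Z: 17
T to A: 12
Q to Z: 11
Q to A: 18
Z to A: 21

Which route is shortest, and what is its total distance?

96 — (a) is the shortest.

(a): 26 + 6 + 11 + 21 + 32 = 96
(b): 32 + 18 + 11 + 17 + 26 = 104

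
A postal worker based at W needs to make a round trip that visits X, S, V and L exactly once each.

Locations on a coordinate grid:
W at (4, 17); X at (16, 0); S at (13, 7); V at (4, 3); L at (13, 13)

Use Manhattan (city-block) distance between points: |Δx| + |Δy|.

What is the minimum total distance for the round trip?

Shortest round trip = 58.

W→X→S→V→L→W: 29+10+13+19+13 = 84
W→X→S→L→V→W: 29+10+6+19+14 = 78
W→X→V→S→L→W: 29+15+13+6+13 = 76
W→X→V→L→S→W: 29+15+19+6+19 = 88
W→X→L→S→V→W: 29+16+6+13+14 = 78
W→X→L→V→S→W: 29+16+19+13+19 = 96
W→S→X→V→L→W: 19+10+15+19+13 = 76
W→S→X→L→V→W: 19+10+16+19+14 = 78
W→S→V→X→L→W: 19+13+15+16+13 = 76
W→S→L→X→V→W: 19+6+16+15+14 = 70
W→V→X→S→L→W: 14+15+10+6+13 = 58
W→V→S→X→L→W: 14+13+10+16+13 = 66
The minimum is 58.
One optimal route: W → V → X → S → L → W (or its reverse).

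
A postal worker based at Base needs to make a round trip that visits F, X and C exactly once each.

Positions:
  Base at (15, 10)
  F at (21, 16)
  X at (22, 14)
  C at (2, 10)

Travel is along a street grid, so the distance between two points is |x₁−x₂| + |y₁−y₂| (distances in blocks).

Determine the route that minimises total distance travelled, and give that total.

Base → F → X → C → Base: 12+3+24+13 = 52
Base → F → C → X → Base: 12+25+24+11 = 72
Base → X → F → C → Base: 11+3+25+13 = 52
The minimum is 52.
One optimal route: Base → F → X → C → Base (or its reverse).

Shortest round trip = 52 blocks.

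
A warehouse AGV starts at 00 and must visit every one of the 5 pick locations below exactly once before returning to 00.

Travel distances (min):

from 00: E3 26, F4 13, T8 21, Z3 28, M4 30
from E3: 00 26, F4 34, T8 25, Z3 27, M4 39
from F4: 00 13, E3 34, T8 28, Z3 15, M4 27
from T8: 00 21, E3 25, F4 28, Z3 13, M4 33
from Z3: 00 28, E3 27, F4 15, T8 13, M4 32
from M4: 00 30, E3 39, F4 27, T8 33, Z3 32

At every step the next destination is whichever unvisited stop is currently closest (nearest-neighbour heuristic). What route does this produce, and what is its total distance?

At 00 the remaining stops are F4 13, T8 21, E3 26, Z3 28, M4 30; go to F4.
At F4 the remaining stops are Z3 15, M4 27, T8 28, E3 34; go to Z3.
At Z3 the remaining stops are T8 13, E3 27, M4 32; go to T8.
At T8 the remaining stops are E3 25, M4 33; go to E3.
At E3 the remaining stops are M4 39; go to M4.
Return M4→00: 30.
Total = 13 + 15 + 13 + 25 + 39 + 30 = 135.

Nearest-neighbour total = 135 min; route 00 → F4 → Z3 → T8 → E3 → M4 → 00.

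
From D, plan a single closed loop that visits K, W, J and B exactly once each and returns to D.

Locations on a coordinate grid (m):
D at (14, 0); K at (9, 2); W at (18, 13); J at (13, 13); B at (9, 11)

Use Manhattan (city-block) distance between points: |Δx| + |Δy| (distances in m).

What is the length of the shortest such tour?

D-K-W-J-B-D: 7+20+5+6+16 = 54
D-K-W-B-J-D: 7+20+11+6+14 = 58
D-K-J-W-B-D: 7+15+5+11+16 = 54
D-K-J-B-W-D: 7+15+6+11+17 = 56
D-K-B-W-J-D: 7+9+11+5+14 = 46
D-K-B-J-W-D: 7+9+6+5+17 = 44
D-W-K-J-B-D: 17+20+15+6+16 = 74
D-W-K-B-J-D: 17+20+9+6+14 = 66
D-W-J-K-B-D: 17+5+15+9+16 = 62
D-W-B-K-J-D: 17+11+9+15+14 = 66
D-J-K-W-B-D: 14+15+20+11+16 = 76
D-J-W-K-B-D: 14+5+20+9+16 = 64
The minimum is 44.
One optimal route: D → K → B → J → W → D (or its reverse).

Shortest round trip = 44 m.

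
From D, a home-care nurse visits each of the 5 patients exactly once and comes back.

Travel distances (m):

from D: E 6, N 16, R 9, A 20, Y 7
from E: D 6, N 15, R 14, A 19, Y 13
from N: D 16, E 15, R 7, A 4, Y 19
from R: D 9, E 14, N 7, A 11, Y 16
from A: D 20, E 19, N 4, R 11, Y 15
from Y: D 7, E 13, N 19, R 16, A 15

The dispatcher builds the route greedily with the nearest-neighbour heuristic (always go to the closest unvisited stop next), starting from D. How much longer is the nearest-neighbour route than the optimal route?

The nearest-neighbour route is 1 m longer than optimal.

D: E=6, Y=7, R=9, N=16, A=20 ⇒ E
E: Y=13, R=14, N=15, A=19 ⇒ Y
Y: A=15, R=16, N=19 ⇒ A
A: N=4, R=11 ⇒ N
N: R=7 ⇒ R
NN route D → E → Y → A → N → R → D costs 54.
Optimal: D → E → R → N → A → Y → D costs 53 (by enumerating all 60 distinct tours).
Excess = 54 − 53 = 1.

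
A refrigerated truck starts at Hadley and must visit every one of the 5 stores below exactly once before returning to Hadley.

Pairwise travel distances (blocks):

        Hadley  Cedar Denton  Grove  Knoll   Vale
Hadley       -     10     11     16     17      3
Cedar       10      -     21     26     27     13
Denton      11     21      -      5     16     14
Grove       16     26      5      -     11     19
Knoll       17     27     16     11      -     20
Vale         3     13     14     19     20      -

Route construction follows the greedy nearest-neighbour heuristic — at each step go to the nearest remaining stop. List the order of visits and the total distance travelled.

From Hadley: distances to unvisited — Vale=3, Cedar=10, Denton=11, Grove=16, Knoll=17. Nearest is Vale (3).
From Vale: distances to unvisited — Cedar=13, Denton=14, Grove=19, Knoll=20. Nearest is Cedar (13).
From Cedar: distances to unvisited — Denton=21, Grove=26, Knoll=27. Nearest is Denton (21).
From Denton: distances to unvisited — Grove=5, Knoll=16. Nearest is Grove (5).
From Grove: distances to unvisited — Knoll=11. Nearest is Knoll (11).
Return Knoll→Hadley: 17.
Total = 3 + 13 + 21 + 5 + 11 + 17 = 70.

70 blocks along Hadley → Vale → Cedar → Denton → Grove → Knoll → Hadley.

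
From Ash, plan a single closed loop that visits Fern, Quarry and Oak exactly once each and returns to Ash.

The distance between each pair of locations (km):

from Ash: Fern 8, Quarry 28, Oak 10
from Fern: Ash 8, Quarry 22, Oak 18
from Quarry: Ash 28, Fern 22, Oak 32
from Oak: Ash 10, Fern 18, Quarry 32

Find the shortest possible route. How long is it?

Minimum total distance: 72 km.

Ash-Fern-Quarry-Oak-Ash: 8+22+32+10 = 72
Ash-Fern-Oak-Quarry-Ash: 8+18+32+28 = 86
Ash-Quarry-Fern-Oak-Ash: 28+22+18+10 = 78
The minimum is 72.
One optimal route: Ash → Fern → Quarry → Oak → Ash (or its reverse).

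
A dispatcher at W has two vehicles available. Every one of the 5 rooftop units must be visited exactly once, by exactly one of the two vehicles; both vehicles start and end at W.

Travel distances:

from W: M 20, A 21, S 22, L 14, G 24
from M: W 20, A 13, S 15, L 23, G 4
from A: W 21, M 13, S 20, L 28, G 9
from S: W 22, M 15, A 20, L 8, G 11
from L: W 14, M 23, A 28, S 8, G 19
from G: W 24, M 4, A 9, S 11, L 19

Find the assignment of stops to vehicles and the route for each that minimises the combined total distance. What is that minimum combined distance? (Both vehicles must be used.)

There are 2^4 − 1 = 15 ways to divide the 5 stops into two non-empty groups. For each, the best each vehicle can do is its own shortest tour through its group:
  {M} + {A, S, L, G}: 40 + 63 = 103
  {A} + {M, S, L, G}: 42 + 57 = 99
  {M, A} + {S, L, G}: 54 + 57 = 111
  {S} + {M, A, L, G}: 44 + 71 = 115
  {M, S} + {A, L, G}: 57 + 63 = 120
  {A, S} + {M, L, G}: 63 + 57 = 120
  … (15 splits in total)
  {S, L} + {M, A, G}: 44 + 54 = 98  ← best
Best: vehicle 1 W → S → L → W = 44; vehicle 2 W → M → G → A → W = 54; combined 98.

Minimum combined distance: 98.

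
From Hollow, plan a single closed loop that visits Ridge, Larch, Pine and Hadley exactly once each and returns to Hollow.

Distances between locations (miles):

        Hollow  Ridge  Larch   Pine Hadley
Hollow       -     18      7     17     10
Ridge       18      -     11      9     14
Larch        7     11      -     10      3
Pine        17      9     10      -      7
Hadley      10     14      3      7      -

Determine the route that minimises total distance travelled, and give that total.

Hollow→Ridge→Larch→Pine→Hadley→Hollow: 18+11+10+7+10 = 56
Hollow→Ridge→Larch→Hadley→Pine→Hollow: 18+11+3+7+17 = 56
Hollow→Ridge→Pine→Larch→Hadley→Hollow: 18+9+10+3+10 = 50
Hollow→Ridge→Pine→Hadley→Larch→Hollow: 18+9+7+3+7 = 44
Hollow→Ridge→Hadley→Larch→Pine→Hollow: 18+14+3+10+17 = 62
Hollow→Ridge→Hadley→Pine→Larch→Hollow: 18+14+7+10+7 = 56
Hollow→Larch→Ridge→Pine→Hadley→Hollow: 7+11+9+7+10 = 44
Hollow→Larch→Ridge→Hadley→Pine→Hollow: 7+11+14+7+17 = 56
Hollow→Larch→Pine→Ridge→Hadley→Hollow: 7+10+9+14+10 = 50
Hollow→Larch→Hadley→Ridge→Pine→Hollow: 7+3+14+9+17 = 50
Hollow→Pine→Ridge→Larch→Hadley→Hollow: 17+9+11+3+10 = 50
Hollow→Pine→Larch→Ridge→Hadley→Hollow: 17+10+11+14+10 = 62
The minimum is 44.
One optimal route: Hollow → Ridge → Pine → Hadley → Larch → Hollow (or its reverse).

44 miles — the shortest possible round trip.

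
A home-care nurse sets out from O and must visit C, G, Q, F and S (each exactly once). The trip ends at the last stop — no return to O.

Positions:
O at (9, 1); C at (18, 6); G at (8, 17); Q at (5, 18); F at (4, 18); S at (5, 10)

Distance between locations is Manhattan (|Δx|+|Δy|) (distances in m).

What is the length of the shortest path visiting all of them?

45 m — the minimum one-way total.

There are 5! = 120 possible orderings.
O→C→G→Q→F→S: 14+21+4+1+9 = 49
O→C→G→Q→S→F: 14+21+4+8+9 = 56
O→C→G→F→Q→S: 14+21+5+1+8 = 49
O→C→G→F→S→Q: 14+21+5+9+8 = 57
O→C→G→S→Q→F: 14+21+10+8+1 = 54
O→C→G→S→F→Q: 14+21+10+9+1 = 55
O→C→Q→G→F→S: 14+25+4+5+9 = 57
O→C→Q→G→S→F: 14+25+4+10+9 = 62
O→C→Q→F→G→S: 14+25+1+5+10 = 55
O→C→Q→F→S→G: 14+25+1+9+10 = 59
O→C→Q→S→G→F: 14+25+8+10+5 = 62
O→C→Q→S→F→G: 14+25+8+9+5 = 61
O→C→F→G→Q→S: 14+26+5+4+8 = 57
O→C→F→G→S→Q: 14+26+5+10+8 = 63
… (106 more)
O→C→S→Q→F→G: 14+17+8+1+5 = 45  ← best
The minimum is 45.
One shortest path: O → C → S → Q → F → G.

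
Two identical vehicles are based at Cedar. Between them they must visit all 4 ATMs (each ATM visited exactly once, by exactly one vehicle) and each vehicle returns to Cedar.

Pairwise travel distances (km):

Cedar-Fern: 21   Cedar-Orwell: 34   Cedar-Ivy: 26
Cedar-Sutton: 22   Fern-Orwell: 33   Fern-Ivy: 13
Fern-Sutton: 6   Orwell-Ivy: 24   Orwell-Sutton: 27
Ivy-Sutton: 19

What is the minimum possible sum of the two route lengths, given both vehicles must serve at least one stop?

There are 2^3 − 1 = 7 ways to divide the 4 stops into two non-empty groups. For each, the best each vehicle can do is its own shortest tour through its group:
  {Fern} + {Orwell, Ivy, Sutton}: 42 + 99 = 141
  {Orwell} + {Fern, Ivy, Sutton}: 68 + 67 = 135
  {Fern, Orwell} + {Ivy, Sutton}: 88 + 67 = 155
  {Ivy} + {Fern, Orwell, Sutton}: 52 + 88 = 140
  {Fern, Ivy} + {Orwell, Sutton}: 60 + 83 = 143
  {Orwell, Ivy} + {Fern, Sutton}: 84 + 49 = 133
  … (7 splits in total)
Best: vehicle 1 Cedar → Orwell → Ivy → Cedar = 84; vehicle 2 Cedar → Fern → Sutton → Cedar = 49; combined 133.

Minimum combined distance: 133 km.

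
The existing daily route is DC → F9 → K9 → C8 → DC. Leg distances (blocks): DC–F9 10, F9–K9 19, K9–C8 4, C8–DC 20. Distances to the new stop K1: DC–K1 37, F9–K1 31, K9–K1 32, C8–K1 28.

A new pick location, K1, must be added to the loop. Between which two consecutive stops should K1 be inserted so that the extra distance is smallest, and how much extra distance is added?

+44 blocks — insert K1 between F9 and K9.

Insertion cost between consecutive stops i–j is d(i,K1) + d(K1,j) − d(i,j):
  between DC and F9: 37 + 31 − 10 = 58
  between F9 and K9: 31 + 32 − 19 = 44
  between K9 and C8: 32 + 28 − 4 = 56
  between C8 and DC: 28 + 37 − 20 = 45
Cheapest insertion is between F9 and K9, adding 44.
New total = 53 + 44 = 97.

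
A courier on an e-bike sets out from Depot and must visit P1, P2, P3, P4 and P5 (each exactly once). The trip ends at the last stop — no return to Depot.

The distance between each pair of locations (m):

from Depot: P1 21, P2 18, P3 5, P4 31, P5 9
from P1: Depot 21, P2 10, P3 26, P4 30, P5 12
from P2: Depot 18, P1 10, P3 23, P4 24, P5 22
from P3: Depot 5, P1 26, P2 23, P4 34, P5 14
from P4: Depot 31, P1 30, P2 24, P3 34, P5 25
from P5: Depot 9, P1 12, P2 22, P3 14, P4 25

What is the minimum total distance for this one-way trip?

There are 5! = 120 possible orderings.
Depot - P1 - P2 - P3 - P4 - P5: 21+10+23+34+25 = 113
Depot - P1 - P2 - P3 - P5 - P4: 21+10+23+14+25 = 93
Depot - P1 - P2 - P4 - P3 - P5: 21+10+24+34+14 = 103
Depot - P1 - P2 - P4 - P5 - P3: 21+10+24+25+14 = 94
Depot - P1 - P2 - P5 - P3 - P4: 21+10+22+14+34 = 101
Depot - P1 - P2 - P5 - P4 - P3: 21+10+22+25+34 = 112
Depot - P1 - P3 - P2 - P4 - P5: 21+26+23+24+25 = 119
Depot - P1 - P3 - P2 - P5 - P4: 21+26+23+22+25 = 117
Depot - P1 - P3 - P4 - P2 - P5: 21+26+34+24+22 = 127
Depot - P1 - P3 - P4 - P5 - P2: 21+26+34+25+22 = 128
Depot - P1 - P3 - P5 - P2 - P4: 21+26+14+22+24 = 107
Depot - P1 - P3 - P5 - P4 - P2: 21+26+14+25+24 = 110
Depot - P1 - P4 - P2 - P3 - P5: 21+30+24+23+14 = 112
Depot - P1 - P4 - P2 - P5 - P3: 21+30+24+22+14 = 111
… (106 more)
Depot - P3 - P5 - P1 - P2 - P4: 5+14+12+10+24 = 65  ← best
The minimum is 65.
One shortest path: Depot → P3 → P5 → P1 → P2 → P4.

65 m — the minimum one-way total.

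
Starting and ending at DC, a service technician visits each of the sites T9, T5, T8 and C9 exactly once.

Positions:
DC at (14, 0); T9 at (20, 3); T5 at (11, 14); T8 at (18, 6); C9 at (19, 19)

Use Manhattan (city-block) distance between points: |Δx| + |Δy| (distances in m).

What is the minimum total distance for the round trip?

58 m — the shortest possible round trip.

There are 12 distinct closed tours to check (reversals are equivalent).
DC→T9→T5→T8→C9→DC: 9+20+15+14+24 = 82
DC→T9→T5→C9→T8→DC: 9+20+13+14+10 = 66
DC→T9→T8→T5→C9→DC: 9+5+15+13+24 = 66
DC→T9→T8→C9→T5→DC: 9+5+14+13+17 = 58
DC→T9→C9→T5→T8→DC: 9+17+13+15+10 = 64
DC→T9→C9→T8→T5→DC: 9+17+14+15+17 = 72
DC→T5→T9→T8→C9→DC: 17+20+5+14+24 = 80
DC→T5→T9→C9→T8→DC: 17+20+17+14+10 = 78
DC→T5→T8→T9→C9→DC: 17+15+5+17+24 = 78
DC→T5→C9→T9→T8→DC: 17+13+17+5+10 = 62
DC→T8→T9→T5→C9→DC: 10+5+20+13+24 = 72
DC→T8→T5→T9→C9→DC: 10+15+20+17+24 = 86
The minimum is 58.
One optimal route: DC → T9 → T8 → C9 → T5 → DC (or its reverse).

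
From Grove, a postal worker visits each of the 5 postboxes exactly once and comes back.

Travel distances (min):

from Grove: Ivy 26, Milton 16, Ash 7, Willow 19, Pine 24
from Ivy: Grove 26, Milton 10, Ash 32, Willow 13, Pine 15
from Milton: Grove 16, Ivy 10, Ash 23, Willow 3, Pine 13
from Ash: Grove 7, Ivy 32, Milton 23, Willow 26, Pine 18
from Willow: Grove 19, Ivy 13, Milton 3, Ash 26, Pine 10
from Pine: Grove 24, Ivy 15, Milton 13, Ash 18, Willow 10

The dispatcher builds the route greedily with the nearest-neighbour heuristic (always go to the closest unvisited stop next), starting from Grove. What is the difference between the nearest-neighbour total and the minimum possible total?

Grove: Ash=7, Milton=16, Willow=19, Pine=24, Ivy=26 ⇒ Ash
Ash: Pine=18, Milton=23, Willow=26, Ivy=32 ⇒ Pine
Pine: Willow=10, Milton=13, Ivy=15 ⇒ Willow
Willow: Milton=3, Ivy=13 ⇒ Milton
Milton: Ivy=10 ⇒ Ivy
NN route Grove → Ash → Pine → Willow → Milton → Ivy → Grove costs 74.
Optimal: Grove → Milton → Willow → Ivy → Pine → Ash → Grove costs 72 (by enumerating all 60 distinct tours).
Excess = 74 − 72 = 2.

2 min longer than the optimal tour.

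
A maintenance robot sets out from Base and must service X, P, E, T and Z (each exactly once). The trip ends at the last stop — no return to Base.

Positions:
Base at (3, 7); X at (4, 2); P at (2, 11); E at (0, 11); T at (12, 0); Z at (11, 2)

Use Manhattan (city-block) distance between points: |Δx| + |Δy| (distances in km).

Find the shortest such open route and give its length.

Minimum one-way distance = 30 km.

There are 5! = 120 possible orderings.
Base - X - P - E - T - Z: 6+11+2+23+3 = 45
Base - X - P - E - Z - T: 6+11+2+20+3 = 42
Base - X - P - T - E - Z: 6+11+21+23+20 = 81
Base - X - P - T - Z - E: 6+11+21+3+20 = 61
Base - X - P - Z - E - T: 6+11+18+20+23 = 78
Base - X - P - Z - T - E: 6+11+18+3+23 = 61
Base - X - E - P - T - Z: 6+13+2+21+3 = 45
Base - X - E - P - Z - T: 6+13+2+18+3 = 42
Base - X - E - T - P - Z: 6+13+23+21+18 = 81
Base - X - E - T - Z - P: 6+13+23+3+18 = 63
Base - X - E - Z - P - T: 6+13+20+18+21 = 78
Base - X - E - Z - T - P: 6+13+20+3+21 = 63
Base - X - T - P - E - Z: 6+10+21+2+20 = 59
Base - X - T - P - Z - E: 6+10+21+18+20 = 75
… (106 more)
Base - P - E - X - Z - T: 5+2+13+7+3 = 30  ← best
The minimum is 30.
One shortest path: Base → P → E → X → Z → T.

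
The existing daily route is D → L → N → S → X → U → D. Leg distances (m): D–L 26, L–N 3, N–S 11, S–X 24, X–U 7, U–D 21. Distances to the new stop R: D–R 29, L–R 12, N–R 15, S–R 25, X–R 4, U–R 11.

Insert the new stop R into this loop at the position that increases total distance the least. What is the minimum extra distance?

Insertion cost between consecutive stops i–j is d(i,R) + d(R,j) − d(i,j):
  between D and L: 29 + 12 − 26 = 15
  between L and N: 12 + 15 − 3 = 24
  between N and S: 15 + 25 − 11 = 29
  between S and X: 25 + 4 − 24 = 5
  between X and U: 4 + 11 − 7 = 8
  between U and D: 11 + 29 − 21 = 19
Cheapest insertion is between S and X, adding 5.
New total = 92 + 5 = 97.

Adding 5 m by placing R on the S–X leg.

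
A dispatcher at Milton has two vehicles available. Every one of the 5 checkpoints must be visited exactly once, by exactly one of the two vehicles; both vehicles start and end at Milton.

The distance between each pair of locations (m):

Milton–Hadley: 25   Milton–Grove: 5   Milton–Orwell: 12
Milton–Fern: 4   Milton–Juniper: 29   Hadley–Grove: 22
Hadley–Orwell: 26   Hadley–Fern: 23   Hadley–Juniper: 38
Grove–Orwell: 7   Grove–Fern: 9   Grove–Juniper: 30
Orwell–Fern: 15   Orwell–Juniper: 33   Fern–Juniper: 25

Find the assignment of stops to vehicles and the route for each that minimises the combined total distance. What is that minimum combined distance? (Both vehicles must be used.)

Minimum combined distance: 113 m.

Try each way of splitting the stops between the two vehicles (each non-empty) and, for each split, find the best tour for each vehicle:
  {Hadley} + {Grove, Orwell, Fern, Juniper}: 50 + 74 = 124
  {Grove} + {Hadley, Orwell, Fern, Juniper}: 10 + 105 = 115
  {Hadley, Grove} + {Orwell, Fern, Juniper}: 52 + 74 = 126
  {Orwell} + {Hadley, Grove, Fern, Juniper}: 24 + 94 = 118
  {Hadley, Orwell} + {Grove, Fern, Juniper}: 63 + 64 = 127
  {Grove, Orwell} + {Hadley, Fern, Juniper}: 24 + 92 = 116
  … (15 splits in total)
  {Fern} + {Hadley, Grove, Orwell, Juniper}: 8 + 105 = 113  ← best
Best: vehicle 1 Milton → Fern → Milton = 8; vehicle 2 Milton → Grove → Orwell → Hadley → Juniper → Milton = 105; combined 113.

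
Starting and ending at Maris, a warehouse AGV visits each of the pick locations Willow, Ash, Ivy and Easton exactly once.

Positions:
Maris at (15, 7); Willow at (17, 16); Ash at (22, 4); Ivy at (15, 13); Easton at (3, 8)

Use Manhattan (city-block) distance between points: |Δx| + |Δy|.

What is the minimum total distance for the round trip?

Maris→Willow→Ash→Ivy→Easton→Maris: 11+17+16+17+13 = 74
Maris→Willow→Ash→Easton→Ivy→Maris: 11+17+23+17+6 = 74
Maris→Willow→Ivy→Ash→Easton→Maris: 11+5+16+23+13 = 68
Maris→Willow→Ivy→Easton→Ash→Maris: 11+5+17+23+10 = 66
Maris→Willow→Easton→Ash→Ivy→Maris: 11+22+23+16+6 = 78
Maris→Willow→Easton→Ivy→Ash→Maris: 11+22+17+16+10 = 76
Maris→Ash→Willow→Ivy→Easton→Maris: 10+17+5+17+13 = 62
Maris→Ash→Willow→Easton→Ivy→Maris: 10+17+22+17+6 = 72
Maris→Ash→Ivy→Willow→Easton→Maris: 10+16+5+22+13 = 66
Maris→Ash→Easton→Willow→Ivy→Maris: 10+23+22+5+6 = 66
Maris→Ivy→Willow→Ash→Easton→Maris: 6+5+17+23+13 = 64
Maris→Ivy→Ash→Willow→Easton→Maris: 6+16+17+22+13 = 74
The minimum is 62.
One optimal route: Maris → Ash → Willow → Ivy → Easton → Maris (or its reverse).

Minimum total distance: 62.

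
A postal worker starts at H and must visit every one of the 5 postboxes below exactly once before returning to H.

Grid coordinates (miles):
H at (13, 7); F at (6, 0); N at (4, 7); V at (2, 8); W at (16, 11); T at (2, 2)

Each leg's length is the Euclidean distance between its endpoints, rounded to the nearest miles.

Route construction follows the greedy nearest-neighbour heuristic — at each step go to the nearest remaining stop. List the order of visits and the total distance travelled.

Total distance 40 miles via the nearest-neighbour route H → W → N → V → T → F → H.

At H the remaining stops are W 5, N 9, F 10, V 11, T 12; go to W.
At W the remaining stops are N 13, V 14, F 15, T 17; go to N.
At N the remaining stops are V 2, T 5, F 7; go to V.
At V the remaining stops are T 6, F 9; go to T.
At T the remaining stops are F 4; go to F.
Return F→H: 10.
Total = 5 + 13 + 2 + 6 + 4 + 10 = 40.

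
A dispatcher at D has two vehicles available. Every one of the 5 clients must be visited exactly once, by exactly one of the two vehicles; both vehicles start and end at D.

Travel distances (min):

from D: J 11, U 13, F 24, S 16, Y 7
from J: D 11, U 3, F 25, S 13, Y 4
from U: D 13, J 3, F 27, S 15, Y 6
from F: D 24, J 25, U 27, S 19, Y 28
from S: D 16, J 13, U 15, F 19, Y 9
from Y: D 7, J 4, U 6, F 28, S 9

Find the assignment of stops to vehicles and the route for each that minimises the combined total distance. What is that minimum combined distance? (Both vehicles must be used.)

Try each way of splitting the stops between the two vehicles (each non-empty) and, for each split, find the best tour for each vehicle:
  {J} + {U, F, S, Y}: 22 + 71 = 93
  {U} + {J, F, S, Y}: 26 + 67 = 93
  {J, U} + {F, S, Y}: 27 + 59 = 86
  {F} + {J, U, S, Y}: 48 + 45 = 93
  {J, F} + {U, S, Y}: 60 + 44 = 104
  {U, F} + {J, S, Y}: 64 + 40 = 104
  … (15 splits in total)
Best: vehicle 1 D → J → U → D = 27; vehicle 2 D → F → S → Y → D = 59; combined 86.

Minimum combined distance: 86 min.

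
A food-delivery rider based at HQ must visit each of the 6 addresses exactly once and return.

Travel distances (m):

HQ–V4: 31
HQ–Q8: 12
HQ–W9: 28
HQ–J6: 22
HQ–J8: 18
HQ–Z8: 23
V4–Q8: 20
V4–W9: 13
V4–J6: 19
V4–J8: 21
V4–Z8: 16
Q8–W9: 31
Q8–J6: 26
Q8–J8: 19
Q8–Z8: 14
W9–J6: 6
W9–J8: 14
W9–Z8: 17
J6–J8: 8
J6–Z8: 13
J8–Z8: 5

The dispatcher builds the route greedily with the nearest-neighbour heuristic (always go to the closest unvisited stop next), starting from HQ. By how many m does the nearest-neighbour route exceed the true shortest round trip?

From HQ: Q8=12, J8=18, J6=22, Z8=23, W9=28, V4=31 → choose Q8 (12).
From Q8: Z8=14, J8=19, V4=20, J6=26, W9=31 → choose Z8 (14).
From Z8: J8=5, J6=13, V4=16, W9=17 → choose J8 (5).
From J8: J6=8, W9=14, V4=21 → choose J6 (8).
From J6: W9=6, V4=19 → choose W9 (6).
From W9: V4=13 → choose V4 (13).
NN route HQ → Q8 → Z8 → J8 → J6 → W9 → V4 → HQ costs 89.
Optimal: HQ → Q8 → V4 → W9 → J6 → J8 → Z8 → HQ costs 87 (by enumerating all 360 distinct tours).
Excess = 89 − 87 = 2.

2 m longer than the optimal tour.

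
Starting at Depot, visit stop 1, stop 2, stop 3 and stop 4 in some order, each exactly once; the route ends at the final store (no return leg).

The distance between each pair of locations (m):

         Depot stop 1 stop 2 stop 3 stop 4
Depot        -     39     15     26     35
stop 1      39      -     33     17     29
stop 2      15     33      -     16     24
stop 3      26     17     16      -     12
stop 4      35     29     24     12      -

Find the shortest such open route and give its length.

68 m — the minimum one-way total.

There are 4! = 24 possible orderings.
Depot → stop 1 → stop 2 → stop 3 → stop 4: 39+33+16+12 = 100
Depot → stop 1 → stop 2 → stop 4 → stop 3: 39+33+24+12 = 108
Depot → stop 1 → stop 3 → stop 2 → stop 4: 39+17+16+24 = 96
Depot → stop 1 → stop 3 → stop 4 → stop 2: 39+17+12+24 = 92
Depot → stop 1 → stop 4 → stop 2 → stop 3: 39+29+24+16 = 108
Depot → stop 1 → stop 4 → stop 3 → stop 2: 39+29+12+16 = 96
Depot → stop 2 → stop 1 → stop 3 → stop 4: 15+33+17+12 = 77
Depot → stop 2 → stop 1 → stop 4 → stop 3: 15+33+29+12 = 89
Depot → stop 2 → stop 3 → stop 1 → stop 4: 15+16+17+29 = 77
Depot → stop 2 → stop 3 → stop 4 → stop 1: 15+16+12+29 = 72
Depot → stop 2 → stop 4 → stop 1 → stop 3: 15+24+29+17 = 85
Depot → stop 2 → stop 4 → stop 3 → stop 1: 15+24+12+17 = 68
Depot → stop 3 → stop 1 → stop 2 → stop 4: 26+17+33+24 = 100
Depot → stop 3 → stop 1 → stop 4 → stop 2: 26+17+29+24 = 96
… (10 more)
The minimum is 68.
One shortest path: Depot → stop 2 → stop 4 → stop 3 → stop 1.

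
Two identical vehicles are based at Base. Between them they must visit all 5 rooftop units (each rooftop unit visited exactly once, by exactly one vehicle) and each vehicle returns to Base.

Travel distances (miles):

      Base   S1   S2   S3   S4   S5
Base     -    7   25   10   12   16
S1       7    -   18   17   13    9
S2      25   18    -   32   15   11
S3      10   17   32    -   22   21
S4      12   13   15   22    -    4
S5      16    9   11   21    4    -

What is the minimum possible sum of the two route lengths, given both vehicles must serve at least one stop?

There are 2^4 − 1 = 15 ways to divide the 5 stops into two non-empty groups. For each, the best each vehicle can do is its own shortest tour through its group:
  {S1} + {S2, S3, S4, S5}: 14 + 69 = 83
  {S2} + {S1, S3, S4, S5}: 50 + 52 = 102
  {S1, S2} + {S3, S4, S5}: 50 + 47 = 97
  {S3} + {S1, S2, S4, S5}: 20 + 52 = 72
  {S1, S3} + {S2, S4, S5}: 34 + 52 = 86
  {S2, S3} + {S1, S4, S5}: 67 + 32 = 99
  … (15 splits in total)
Best: vehicle 1 Base → S3 → Base = 20; vehicle 2 Base → S1 → S2 → S5 → S4 → Base = 52; combined 72.

Minimum combined distance: 72 miles.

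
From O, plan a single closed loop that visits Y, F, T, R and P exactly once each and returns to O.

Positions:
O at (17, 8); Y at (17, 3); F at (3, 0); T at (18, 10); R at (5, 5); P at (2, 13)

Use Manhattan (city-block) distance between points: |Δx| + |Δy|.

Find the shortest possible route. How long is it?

There are 60 distinct closed tours to check (reversals are equivalent).
O - Y - F - T - R - P - O: 5+17+25+18+11+20 = 96
O - Y - F - T - P - R - O: 5+17+25+19+11+15 = 92
O - Y - F - R - T - P - O: 5+17+7+18+19+20 = 86
O - Y - F - R - P - T - O: 5+17+7+11+19+3 = 62
O - Y - F - P - T - R - O: 5+17+14+19+18+15 = 88
O - Y - F - P - R - T - O: 5+17+14+11+18+3 = 68
O - Y - T - F - R - P - O: 5+8+25+7+11+20 = 76
O - Y - T - F - P - R - O: 5+8+25+14+11+15 = 78
O - Y - T - R - F - P - O: 5+8+18+7+14+20 = 72
O - Y - T - R - P - F - O: 5+8+18+11+14+22 = 78
O - Y - T - P - F - R - O: 5+8+19+14+7+15 = 68
O - Y - T - P - R - F - O: 5+8+19+11+7+22 = 72
O - Y - R - F - T - P - O: 5+14+7+25+19+20 = 90
O - Y - R - F - P - T - O: 5+14+7+14+19+3 = 62
… (46 more)
The minimum is 62.
One optimal route: O → Y → F → R → P → T → O (or its reverse).

Minimum total distance: 62.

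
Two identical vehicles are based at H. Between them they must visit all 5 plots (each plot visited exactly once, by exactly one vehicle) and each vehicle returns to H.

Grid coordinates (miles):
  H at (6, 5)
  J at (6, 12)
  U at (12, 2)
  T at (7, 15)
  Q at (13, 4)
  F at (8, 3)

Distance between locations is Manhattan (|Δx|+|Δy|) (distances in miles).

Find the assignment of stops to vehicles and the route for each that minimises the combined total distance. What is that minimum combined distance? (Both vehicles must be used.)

42 miles — the smallest possible combined total.

Check every non-empty split of the stops between the two vehicles; for each half take its own optimal tour:
  {J} + {U, T, Q, F}: 14 + 40 = 54
  {U} + {J, T, Q, F}: 18 + 38 = 56
  {J, U} + {T, Q, F}: 32 + 38 = 70
  {T} + {J, U, Q, F}: 22 + 34 = 56
  {J, T} + {U, Q, F}: 22 + 20 = 42
  {U, T} + {J, Q, F}: 38 + 32 = 70
  … (15 splits in total)
Best: vehicle 1 H → J → T → H = 22; vehicle 2 H → Q → U → F → H = 20; combined 42.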